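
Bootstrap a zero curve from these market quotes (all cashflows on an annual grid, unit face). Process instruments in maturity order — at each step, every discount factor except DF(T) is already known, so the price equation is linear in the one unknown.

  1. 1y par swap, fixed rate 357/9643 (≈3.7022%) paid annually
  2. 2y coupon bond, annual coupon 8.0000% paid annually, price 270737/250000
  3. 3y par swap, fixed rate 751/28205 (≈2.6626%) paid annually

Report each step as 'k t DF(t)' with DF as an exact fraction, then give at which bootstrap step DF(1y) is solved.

1 1 9643/10000
2 2 9313/10000
3 3 9249/10000
DF(1y) is solved at step 1

step 1 [1y] swap r/1=357/9643: DF=(1 − 357/9643·(0))/(1+357/9643) = 9643/10000 ≈ 0.964300
step 2 [2y] bond c/1=2/25: DF=(270737/250000 − 2/25·(0.964300))/(1+2/25) = 9313/10000 ≈ 0.931300
step 3 [3y] swap r/1=751/28205: DF=(1 − 751/28205·(0.964300+0.931300))/(1+751/28205) = 9249/10000 ≈ 0.924900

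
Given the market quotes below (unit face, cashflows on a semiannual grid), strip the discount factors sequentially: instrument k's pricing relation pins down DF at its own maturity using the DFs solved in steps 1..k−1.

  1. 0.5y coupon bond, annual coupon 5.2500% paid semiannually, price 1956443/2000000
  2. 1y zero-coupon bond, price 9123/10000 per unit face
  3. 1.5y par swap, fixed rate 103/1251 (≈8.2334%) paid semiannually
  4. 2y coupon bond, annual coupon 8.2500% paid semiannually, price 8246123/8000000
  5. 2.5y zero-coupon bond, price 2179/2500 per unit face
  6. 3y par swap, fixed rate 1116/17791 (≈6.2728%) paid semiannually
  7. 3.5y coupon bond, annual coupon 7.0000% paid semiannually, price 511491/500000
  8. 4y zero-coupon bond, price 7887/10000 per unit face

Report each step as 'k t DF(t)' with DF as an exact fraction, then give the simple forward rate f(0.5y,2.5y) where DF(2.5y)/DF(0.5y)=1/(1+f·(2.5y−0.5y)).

step 1 [0.5y] bond c/2=21/800: DF=(1956443/2000000 − 21/800·(0))/(1+21/800) = 2383/2500 ≈ 0.953200
step 2 [1y] zero: DF = P = 9123/10000 ≈ 0.912300
step 3 [1.5y] swap r/2=103/2502: DF=(1 − 103/2502·(0.953200+0.912300))/(1+103/2502) = 8867/10000 ≈ 0.886700
step 4 [2y] bond c/2=33/800: DF=(8246123/8000000 − 33/800·(0.953200+0.912300+0.886700))/(1+33/800) = 8809/10000 ≈ 0.880900
step 5 [2.5y] zero: DF = P = 2179/2500 ≈ 0.871600
step 6 [3y] swap r/2=558/17791: DF=(1 − 558/17791·(0.953200+0.912300+0.886700+0.880900+0.871600))/(1+558/17791) = 4163/5000 ≈ 0.832600
step 7 [3.5y] bond c/2=7/200: DF=(511491/500000 − 7/200·(0.953200+0.912300+0.886700+0.880900+0.871600+0.832600))/(1+7/200) = 8079/10000 ≈ 0.807900
step 8 [4y] zero: DF = P = 7887/10000 ≈ 0.788700

1 1/2 2383/2500
2 1 9123/10000
3 3/2 8867/10000
4 2 8809/10000
5 5/2 2179/2500
6 3 4163/5000
7 7/2 8079/10000
8 4 7887/10000
f(0.5y,2.5y) = ((2383/2500)/(2179/2500) − 1)/(2) = 102/2179 ≈ 4.6810%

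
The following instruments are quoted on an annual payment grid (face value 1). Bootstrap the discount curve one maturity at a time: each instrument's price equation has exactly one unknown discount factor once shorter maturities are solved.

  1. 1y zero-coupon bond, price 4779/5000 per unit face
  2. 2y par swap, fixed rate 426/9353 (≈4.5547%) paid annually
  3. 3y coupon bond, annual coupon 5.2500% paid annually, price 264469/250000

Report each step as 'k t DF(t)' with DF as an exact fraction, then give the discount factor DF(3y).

1 1 4779/5000
2 2 2287/2500
3 3 4559/5000
DF(3y) = 4559/5000 ≈ 0.911800

step 1 [1y] zero: DF = P = 4779/5000 ≈ 0.955800
step 2 [2y] swap r/1=426/9353: DF=(1 − 426/9353·(0.955800))/(1+426/9353) = 2287/2500 ≈ 0.914800
step 3 [3y] bond c/1=21/400: DF=(264469/250000 − 21/400·(0.955800+0.914800))/(1+21/400) = 4559/5000 ≈ 0.911800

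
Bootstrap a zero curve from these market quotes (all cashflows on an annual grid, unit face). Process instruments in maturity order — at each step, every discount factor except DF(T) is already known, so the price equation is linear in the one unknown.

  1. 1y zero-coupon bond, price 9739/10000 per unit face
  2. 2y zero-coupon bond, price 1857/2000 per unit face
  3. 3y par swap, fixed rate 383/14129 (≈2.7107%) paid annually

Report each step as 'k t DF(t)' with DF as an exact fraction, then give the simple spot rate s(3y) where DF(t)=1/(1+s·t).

1 1 9739/10000
2 2 1857/2000
3 3 4617/5000
s(3y) = (1/(4617/5000) − 1)/(3) = 383/13851 ≈ 2.7651%

step 1 [1y] zero: DF = P = 9739/10000 ≈ 0.973900
step 2 [2y] zero: DF = P = 1857/2000 ≈ 0.928500
step 3 [3y] swap r/1=383/14129: DF=(1 − 383/14129·(0.973900+0.928500))/(1+383/14129) = 4617/5000 ≈ 0.923400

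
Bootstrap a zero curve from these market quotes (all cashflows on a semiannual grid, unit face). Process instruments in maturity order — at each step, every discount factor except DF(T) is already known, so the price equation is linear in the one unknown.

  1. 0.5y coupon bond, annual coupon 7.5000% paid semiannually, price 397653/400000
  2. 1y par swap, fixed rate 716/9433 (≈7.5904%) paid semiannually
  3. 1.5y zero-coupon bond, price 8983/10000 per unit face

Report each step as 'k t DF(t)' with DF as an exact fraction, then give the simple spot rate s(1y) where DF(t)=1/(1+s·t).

1 1/2 4791/5000
2 1 2321/2500
3 3/2 8983/10000
s(1y) = (1/(2321/2500) − 1)/(1) = 179/2321 ≈ 7.7122%

step 1 [0.5y] bond c/2=3/80: DF=(397653/400000 − 3/80·(0))/(1+3/80) = 4791/5000 ≈ 0.958200
step 2 [1y] swap r/2=358/9433: DF=(1 − 358/9433·(0.958200))/(1+358/9433) = 2321/2500 ≈ 0.928400
step 3 [1.5y] zero: DF = P = 8983/10000 ≈ 0.898300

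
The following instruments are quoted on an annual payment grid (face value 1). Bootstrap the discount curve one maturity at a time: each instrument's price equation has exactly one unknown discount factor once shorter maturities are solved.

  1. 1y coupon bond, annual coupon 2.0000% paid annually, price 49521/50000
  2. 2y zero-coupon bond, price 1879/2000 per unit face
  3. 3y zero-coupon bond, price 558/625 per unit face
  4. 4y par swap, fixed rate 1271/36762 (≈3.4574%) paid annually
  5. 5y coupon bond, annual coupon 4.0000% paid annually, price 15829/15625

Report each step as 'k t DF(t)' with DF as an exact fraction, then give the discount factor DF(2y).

step 1 [1y] bond c/1=1/50: DF=(49521/50000 − 1/50·(0))/(1+1/50) = 971/1000 ≈ 0.971000
step 2 [2y] zero: DF = P = 1879/2000 ≈ 0.939500
step 3 [3y] zero: DF = P = 558/625 ≈ 0.892800
step 4 [4y] swap r/1=1271/36762: DF=(1 − 1271/36762·(0.971000+0.939500+0.892800))/(1+1271/36762) = 8729/10000 ≈ 0.872900
step 5 [5y] bond c/1=1/25: DF=(15829/15625 − 1/25·(0.971000+0.939500+0.892800+0.872900))/(1+1/25) = 8327/10000 ≈ 0.832700

1 1 971/1000
2 2 1879/2000
3 3 558/625
4 4 8729/10000
5 5 8327/10000
DF(2y) = 1879/2000 ≈ 0.939500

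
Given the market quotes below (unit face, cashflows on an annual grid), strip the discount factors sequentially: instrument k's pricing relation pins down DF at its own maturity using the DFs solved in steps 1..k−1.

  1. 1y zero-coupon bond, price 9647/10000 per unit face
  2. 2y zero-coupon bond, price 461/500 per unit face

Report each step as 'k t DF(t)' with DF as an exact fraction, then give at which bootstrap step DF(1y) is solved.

1 1 9647/10000
2 2 461/500
DF(1y) is solved at step 1

step 1 [1y] zero: DF = P = 9647/10000 ≈ 0.964700
step 2 [2y] zero: DF = P = 461/500 ≈ 0.922000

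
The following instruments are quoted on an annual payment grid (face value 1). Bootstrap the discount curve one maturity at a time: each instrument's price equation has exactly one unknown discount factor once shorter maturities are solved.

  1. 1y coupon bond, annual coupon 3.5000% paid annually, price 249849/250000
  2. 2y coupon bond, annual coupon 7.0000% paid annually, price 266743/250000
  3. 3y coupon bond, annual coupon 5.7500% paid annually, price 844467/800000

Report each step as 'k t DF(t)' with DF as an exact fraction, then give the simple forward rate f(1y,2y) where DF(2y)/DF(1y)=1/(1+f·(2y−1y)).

step 1 [1y] bond c/1=7/200: DF=(249849/250000 − 7/200·(0))/(1+7/200) = 1207/1250 ≈ 0.965600
step 2 [2y] bond c/1=7/100: DF=(266743/250000 − 7/100·(0.965600))/(1+7/100) = 467/500 ≈ 0.934000
step 3 [3y] bond c/1=23/400: DF=(844467/800000 − 23/400·(0.965600+0.934000))/(1+23/400) = 8949/10000 ≈ 0.894900

1 1 1207/1250
2 2 467/500
3 3 8949/10000
f(1y,2y) = ((1207/1250)/(467/500) − 1)/(1) = 79/2335 ≈ 3.3833%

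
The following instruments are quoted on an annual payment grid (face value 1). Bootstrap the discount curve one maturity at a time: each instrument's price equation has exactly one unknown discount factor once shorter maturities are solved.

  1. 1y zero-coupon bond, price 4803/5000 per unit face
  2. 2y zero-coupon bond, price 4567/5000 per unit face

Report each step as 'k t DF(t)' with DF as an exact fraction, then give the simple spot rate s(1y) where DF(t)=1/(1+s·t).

1 1 4803/5000
2 2 4567/5000
s(1y) = (1/(4803/5000) − 1)/(1) = 197/4803 ≈ 4.1016%

step 1 [1y] zero: DF = P = 4803/5000 ≈ 0.960600
step 2 [2y] zero: DF = P = 4567/5000 ≈ 0.913400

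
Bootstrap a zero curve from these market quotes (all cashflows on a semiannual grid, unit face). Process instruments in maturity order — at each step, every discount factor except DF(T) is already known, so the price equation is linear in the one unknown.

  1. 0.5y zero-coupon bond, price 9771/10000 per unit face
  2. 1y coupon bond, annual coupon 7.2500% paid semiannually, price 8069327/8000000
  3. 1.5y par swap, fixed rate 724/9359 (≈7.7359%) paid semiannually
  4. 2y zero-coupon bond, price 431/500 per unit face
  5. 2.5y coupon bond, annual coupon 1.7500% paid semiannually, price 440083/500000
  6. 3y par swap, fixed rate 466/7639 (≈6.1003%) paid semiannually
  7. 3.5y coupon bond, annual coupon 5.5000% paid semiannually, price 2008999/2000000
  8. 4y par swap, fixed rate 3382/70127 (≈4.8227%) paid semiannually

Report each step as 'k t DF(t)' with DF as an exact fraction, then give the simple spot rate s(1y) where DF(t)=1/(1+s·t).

step 1 [0.5y] zero: DF = P = 9771/10000 ≈ 0.977100
step 2 [1y] bond c/2=29/800: DF=(8069327/8000000 − 29/800·(0.977100))/(1+29/800) = 587/625 ≈ 0.939200
step 3 [1.5y] swap r/2=362/9359: DF=(1 − 362/9359·(0.977100+0.939200))/(1+362/9359) = 4457/5000 ≈ 0.891400
step 4 [2y] zero: DF = P = 431/500 ≈ 0.862000
step 5 [2.5y] bond c/2=7/800: DF=(440083/500000 − 7/800·(0.977100+0.939200+0.891400+0.862000))/(1+7/800) = 8407/10000 ≈ 0.840700
step 6 [3y] swap r/2=233/7639: DF=(1 − 233/7639·(0.977100+0.939200+0.891400+0.862000+0.840700))/(1+233/7639) = 8369/10000 ≈ 0.836900
step 7 [3.5y] bond c/2=11/400: DF=(2008999/2000000 − 11/400·(0.977100+0.939200+0.891400+0.862000+0.840700+0.836900))/(1+11/400) = 1669/2000 ≈ 0.834500
step 8 [4y] swap r/2=1691/70127: DF=(1 − 1691/70127·(0.977100+0.939200+0.891400+0.862000+0.840700+0.836900+0.834500))/(1+1691/70127) = 8309/10000 ≈ 0.830900

1 1/2 9771/10000
2 1 587/625
3 3/2 4457/5000
4 2 431/500
5 5/2 8407/10000
6 3 8369/10000
7 7/2 1669/2000
8 4 8309/10000
s(1y) = (1/(587/625) − 1)/(1) = 38/587 ≈ 6.4736%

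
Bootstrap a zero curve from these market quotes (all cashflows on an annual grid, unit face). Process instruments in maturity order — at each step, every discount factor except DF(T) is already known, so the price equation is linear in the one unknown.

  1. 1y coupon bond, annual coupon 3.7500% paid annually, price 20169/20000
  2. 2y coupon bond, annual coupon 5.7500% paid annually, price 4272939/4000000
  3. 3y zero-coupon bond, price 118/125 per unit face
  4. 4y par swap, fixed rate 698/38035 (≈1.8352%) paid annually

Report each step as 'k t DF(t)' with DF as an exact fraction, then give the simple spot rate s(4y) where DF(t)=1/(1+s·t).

step 1 [1y] bond c/1=3/80: DF=(20169/20000 − 3/80·(0))/(1+3/80) = 243/250 ≈ 0.972000
step 2 [2y] bond c/1=23/400: DF=(4272939/4000000 − 23/400·(0.972000))/(1+23/400) = 9573/10000 ≈ 0.957300
step 3 [3y] zero: DF = P = 118/125 ≈ 0.944000
step 4 [4y] swap r/1=698/38035: DF=(1 − 698/38035·(0.972000+0.957300+0.944000))/(1+698/38035) = 4651/5000 ≈ 0.930200

1 1 243/250
2 2 9573/10000
3 3 118/125
4 4 4651/5000
s(4y) = (1/(4651/5000) − 1)/(4) = 349/18604 ≈ 1.8759%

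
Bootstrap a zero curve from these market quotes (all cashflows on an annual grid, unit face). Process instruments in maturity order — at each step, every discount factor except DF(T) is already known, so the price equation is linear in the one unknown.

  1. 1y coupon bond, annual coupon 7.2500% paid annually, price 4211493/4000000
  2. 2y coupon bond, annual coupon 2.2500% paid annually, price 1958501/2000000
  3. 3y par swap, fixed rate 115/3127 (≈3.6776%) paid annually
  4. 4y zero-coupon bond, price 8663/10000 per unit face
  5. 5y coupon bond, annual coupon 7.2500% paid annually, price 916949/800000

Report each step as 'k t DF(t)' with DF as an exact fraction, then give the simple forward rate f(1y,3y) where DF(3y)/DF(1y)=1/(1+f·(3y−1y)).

step 1 [1y] bond c/1=29/400: DF=(4211493/4000000 − 29/400·(0))/(1+29/400) = 9817/10000 ≈ 0.981700
step 2 [2y] bond c/1=9/400: DF=(1958501/2000000 − 9/400·(0.981700))/(1+9/400) = 9361/10000 ≈ 0.936100
step 3 [3y] swap r/1=115/3127: DF=(1 − 115/3127·(0.981700+0.936100))/(1+115/3127) = 1793/2000 ≈ 0.896500
step 4 [4y] zero: DF = P = 8663/10000 ≈ 0.866300
step 5 [5y] bond c/1=29/400: DF=(916949/800000 − 29/400·(0.981700+0.936100+0.896500+0.866300))/(1+29/400) = 8199/10000 ≈ 0.819900

1 1 9817/10000
2 2 9361/10000
3 3 1793/2000
4 4 8663/10000
5 5 8199/10000
f(1y,3y) = ((9817/10000)/(1793/2000) − 1)/(2) = 426/8965 ≈ 4.7518%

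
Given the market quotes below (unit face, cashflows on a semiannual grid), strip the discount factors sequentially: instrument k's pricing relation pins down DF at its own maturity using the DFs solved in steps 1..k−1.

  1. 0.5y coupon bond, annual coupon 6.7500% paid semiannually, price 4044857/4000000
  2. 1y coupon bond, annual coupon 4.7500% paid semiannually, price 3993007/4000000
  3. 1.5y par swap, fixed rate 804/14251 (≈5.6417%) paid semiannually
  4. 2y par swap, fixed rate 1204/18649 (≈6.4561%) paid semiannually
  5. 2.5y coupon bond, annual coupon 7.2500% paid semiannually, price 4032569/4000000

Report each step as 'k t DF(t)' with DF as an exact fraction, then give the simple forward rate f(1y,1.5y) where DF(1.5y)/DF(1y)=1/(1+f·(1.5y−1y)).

1 1/2 4891/5000
2 1 2381/2500
3 3/2 2299/2500
4 2 2199/2500
5 5/2 1053/1250
f(1y,1.5y) = ((2381/2500)/(2299/2500) − 1)/(1/2) = 164/2299 ≈ 7.1335%

step 1 [0.5y] bond c/2=27/800: DF=(4044857/4000000 − 27/800·(0))/(1+27/800) = 4891/5000 ≈ 0.978200
step 2 [1y] bond c/2=19/800: DF=(3993007/4000000 − 19/800·(0.978200))/(1+19/800) = 2381/2500 ≈ 0.952400
step 3 [1.5y] swap r/2=402/14251: DF=(1 − 402/14251·(0.978200+0.952400))/(1+402/14251) = 2299/2500 ≈ 0.919600
step 4 [2y] swap r/2=602/18649: DF=(1 − 602/18649·(0.978200+0.952400+0.919600))/(1+602/18649) = 2199/2500 ≈ 0.879600
step 5 [2.5y] bond c/2=29/800: DF=(4032569/4000000 − 29/800·(0.978200+0.952400+0.919600+0.879600))/(1+29/800) = 1053/1250 ≈ 0.842400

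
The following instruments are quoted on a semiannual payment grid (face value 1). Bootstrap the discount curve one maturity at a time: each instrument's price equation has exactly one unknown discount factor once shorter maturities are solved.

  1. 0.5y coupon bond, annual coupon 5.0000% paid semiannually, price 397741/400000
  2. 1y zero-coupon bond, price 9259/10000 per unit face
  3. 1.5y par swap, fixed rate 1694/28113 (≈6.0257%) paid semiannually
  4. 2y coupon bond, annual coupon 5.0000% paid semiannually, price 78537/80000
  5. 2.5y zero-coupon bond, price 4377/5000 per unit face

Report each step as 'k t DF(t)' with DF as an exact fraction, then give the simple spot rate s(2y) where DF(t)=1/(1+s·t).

step 1 [0.5y] bond c/2=1/40: DF=(397741/400000 − 1/40·(0))/(1+1/40) = 9701/10000 ≈ 0.970100
step 2 [1y] zero: DF = P = 9259/10000 ≈ 0.925900
step 3 [1.5y] swap r/2=847/28113: DF=(1 − 847/28113·(0.970100+0.925900))/(1+847/28113) = 9153/10000 ≈ 0.915300
step 4 [2y] bond c/2=1/40: DF=(78537/80000 − 1/40·(0.970100+0.925900+0.915300))/(1+1/40) = 2223/2500 ≈ 0.889200
step 5 [2.5y] zero: DF = P = 4377/5000 ≈ 0.875400

1 1/2 9701/10000
2 1 9259/10000
3 3/2 9153/10000
4 2 2223/2500
5 5/2 4377/5000
s(2y) = (1/(2223/2500) − 1)/(2) = 277/4446 ≈ 6.2303%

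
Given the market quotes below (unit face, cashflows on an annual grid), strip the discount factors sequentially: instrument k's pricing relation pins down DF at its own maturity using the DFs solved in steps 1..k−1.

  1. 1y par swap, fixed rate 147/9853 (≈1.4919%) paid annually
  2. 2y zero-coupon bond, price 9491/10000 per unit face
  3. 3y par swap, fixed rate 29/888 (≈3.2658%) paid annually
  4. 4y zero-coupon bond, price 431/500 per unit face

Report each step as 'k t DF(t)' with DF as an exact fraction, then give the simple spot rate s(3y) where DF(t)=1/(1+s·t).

1 1 9853/10000
2 2 9491/10000
3 3 567/625
4 4 431/500
s(3y) = (1/(567/625) − 1)/(3) = 58/1701 ≈ 3.4098%

step 1 [1y] swap r/1=147/9853: DF=(1 − 147/9853·(0))/(1+147/9853) = 9853/10000 ≈ 0.985300
step 2 [2y] zero: DF = P = 9491/10000 ≈ 0.949100
step 3 [3y] swap r/1=29/888: DF=(1 − 29/888·(0.985300+0.949100))/(1+29/888) = 567/625 ≈ 0.907200
step 4 [4y] zero: DF = P = 431/500 ≈ 0.862000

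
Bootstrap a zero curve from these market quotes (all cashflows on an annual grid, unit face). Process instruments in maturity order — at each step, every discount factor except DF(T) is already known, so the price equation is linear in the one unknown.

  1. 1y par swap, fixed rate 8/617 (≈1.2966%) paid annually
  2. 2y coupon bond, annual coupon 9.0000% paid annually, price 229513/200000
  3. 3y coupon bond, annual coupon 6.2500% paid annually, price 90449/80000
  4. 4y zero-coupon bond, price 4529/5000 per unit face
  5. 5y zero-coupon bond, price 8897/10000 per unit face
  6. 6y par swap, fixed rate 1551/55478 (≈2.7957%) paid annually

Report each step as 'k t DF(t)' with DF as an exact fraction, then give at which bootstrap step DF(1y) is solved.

1 1 617/625
2 2 9713/10000
3 3 9489/10000
4 4 4529/5000
5 5 8897/10000
6 6 8449/10000
DF(1y) is solved at step 1

step 1 [1y] swap r/1=8/617: DF=(1 − 8/617·(0))/(1+8/617) = 617/625 ≈ 0.987200
step 2 [2y] bond c/1=9/100: DF=(229513/200000 − 9/100·(0.987200))/(1+9/100) = 9713/10000 ≈ 0.971300
step 3 [3y] bond c/1=1/16: DF=(90449/80000 − 1/16·(0.987200+0.971300))/(1+1/16) = 9489/10000 ≈ 0.948900
step 4 [4y] zero: DF = P = 4529/5000 ≈ 0.905800
step 5 [5y] zero: DF = P = 8897/10000 ≈ 0.889700
step 6 [6y] swap r/1=1551/55478: DF=(1 − 1551/55478·(0.987200+0.971300+0.948900+0.905800+0.889700))/(1+1551/55478) = 8449/10000 ≈ 0.844900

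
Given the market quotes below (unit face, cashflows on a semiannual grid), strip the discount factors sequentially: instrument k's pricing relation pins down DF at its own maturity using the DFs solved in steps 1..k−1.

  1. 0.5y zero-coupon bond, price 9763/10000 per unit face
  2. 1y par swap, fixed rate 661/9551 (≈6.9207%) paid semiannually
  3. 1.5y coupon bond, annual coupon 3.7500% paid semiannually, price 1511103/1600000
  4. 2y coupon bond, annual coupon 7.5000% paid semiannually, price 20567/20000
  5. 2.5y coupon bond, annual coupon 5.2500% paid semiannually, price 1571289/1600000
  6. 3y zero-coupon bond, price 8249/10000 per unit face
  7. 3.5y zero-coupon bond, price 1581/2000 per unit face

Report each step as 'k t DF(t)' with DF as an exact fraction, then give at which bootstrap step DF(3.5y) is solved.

step 1 [0.5y] zero: DF = P = 9763/10000 ≈ 0.976300
step 2 [1y] swap r/2=661/19102: DF=(1 − 661/19102·(0.976300))/(1+661/19102) = 9339/10000 ≈ 0.933900
step 3 [1.5y] bond c/2=3/160: DF=(1511103/1600000 − 3/160·(0.976300+0.933900))/(1+3/160) = 8919/10000 ≈ 0.891900
step 4 [2y] bond c/2=3/80: DF=(20567/20000 − 3/80·(0.976300+0.933900+0.891900))/(1+3/80) = 8899/10000 ≈ 0.889900
step 5 [2.5y] bond c/2=21/800: DF=(1571289/1600000 − 21/800·(0.976300+0.933900+0.891900+0.889900))/(1+21/800) = 69/80 ≈ 0.862500
step 6 [3y] zero: DF = P = 8249/10000 ≈ 0.824900
step 7 [3.5y] zero: DF = P = 1581/2000 ≈ 0.790500

1 1/2 9763/10000
2 1 9339/10000
3 3/2 8919/10000
4 2 8899/10000
5 5/2 69/80
6 3 8249/10000
7 7/2 1581/2000
DF(3.5y) is solved at step 7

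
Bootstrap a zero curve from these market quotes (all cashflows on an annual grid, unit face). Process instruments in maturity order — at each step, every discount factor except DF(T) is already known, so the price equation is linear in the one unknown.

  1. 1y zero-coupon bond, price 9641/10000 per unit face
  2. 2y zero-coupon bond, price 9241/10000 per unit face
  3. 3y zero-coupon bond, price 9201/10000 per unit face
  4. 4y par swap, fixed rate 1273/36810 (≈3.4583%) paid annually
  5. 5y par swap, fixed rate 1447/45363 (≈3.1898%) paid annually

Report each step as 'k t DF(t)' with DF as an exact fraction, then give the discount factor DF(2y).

1 1 9641/10000
2 2 9241/10000
3 3 9201/10000
4 4 8727/10000
5 5 8553/10000
DF(2y) = 9241/10000 ≈ 0.924100

step 1 [1y] zero: DF = P = 9641/10000 ≈ 0.964100
step 2 [2y] zero: DF = P = 9241/10000 ≈ 0.924100
step 3 [3y] zero: DF = P = 9201/10000 ≈ 0.920100
step 4 [4y] swap r/1=1273/36810: DF=(1 − 1273/36810·(0.964100+0.924100+0.920100))/(1+1273/36810) = 8727/10000 ≈ 0.872700
step 5 [5y] swap r/1=1447/45363: DF=(1 − 1447/45363·(0.964100+0.924100+0.920100+0.872700))/(1+1447/45363) = 8553/10000 ≈ 0.855300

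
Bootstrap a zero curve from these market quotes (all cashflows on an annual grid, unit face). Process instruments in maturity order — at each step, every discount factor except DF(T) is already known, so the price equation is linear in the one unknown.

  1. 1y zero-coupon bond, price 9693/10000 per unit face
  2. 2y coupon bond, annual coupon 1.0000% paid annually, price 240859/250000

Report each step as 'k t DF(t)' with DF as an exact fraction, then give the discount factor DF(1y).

1 1 9693/10000
2 2 9443/10000
DF(1y) = 9693/10000 ≈ 0.969300

step 1 [1y] zero: DF = P = 9693/10000 ≈ 0.969300
step 2 [2y] bond c/1=1/100: DF=(240859/250000 − 1/100·(0.969300))/(1+1/100) = 9443/10000 ≈ 0.944300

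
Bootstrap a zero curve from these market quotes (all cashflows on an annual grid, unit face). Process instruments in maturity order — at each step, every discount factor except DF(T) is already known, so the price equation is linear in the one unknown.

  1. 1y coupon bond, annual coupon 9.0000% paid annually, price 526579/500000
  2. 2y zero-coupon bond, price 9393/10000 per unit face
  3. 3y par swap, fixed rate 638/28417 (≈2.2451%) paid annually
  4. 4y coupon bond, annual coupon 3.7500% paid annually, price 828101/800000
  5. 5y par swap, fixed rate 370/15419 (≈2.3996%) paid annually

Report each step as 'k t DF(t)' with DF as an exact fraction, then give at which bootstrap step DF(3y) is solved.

1 1 4831/5000
2 2 9393/10000
3 3 4681/5000
4 4 179/200
5 5 889/1000
DF(3y) is solved at step 3

step 1 [1y] bond c/1=9/100: DF=(526579/500000 − 9/100·(0))/(1+9/100) = 4831/5000 ≈ 0.966200
step 2 [2y] zero: DF = P = 9393/10000 ≈ 0.939300
step 3 [3y] swap r/1=638/28417: DF=(1 − 638/28417·(0.966200+0.939300))/(1+638/28417) = 4681/5000 ≈ 0.936200
step 4 [4y] bond c/1=3/80: DF=(828101/800000 − 3/80·(0.966200+0.939300+0.936200))/(1+3/80) = 179/200 ≈ 0.895000
step 5 [5y] swap r/1=370/15419: DF=(1 − 370/15419·(0.966200+0.939300+0.936200+0.895000))/(1+370/15419) = 889/1000 ≈ 0.889000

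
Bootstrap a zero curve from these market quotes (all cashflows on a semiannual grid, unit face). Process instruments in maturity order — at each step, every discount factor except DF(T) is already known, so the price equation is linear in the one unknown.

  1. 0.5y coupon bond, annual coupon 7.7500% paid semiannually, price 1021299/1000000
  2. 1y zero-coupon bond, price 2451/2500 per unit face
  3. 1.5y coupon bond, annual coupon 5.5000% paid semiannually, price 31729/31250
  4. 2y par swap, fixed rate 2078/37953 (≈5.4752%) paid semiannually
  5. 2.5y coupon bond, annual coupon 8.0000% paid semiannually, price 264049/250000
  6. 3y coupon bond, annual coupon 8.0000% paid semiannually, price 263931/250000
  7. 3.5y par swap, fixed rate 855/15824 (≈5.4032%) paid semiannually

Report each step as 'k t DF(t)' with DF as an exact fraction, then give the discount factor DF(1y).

1 1/2 1229/1250
2 1 2451/2500
3 3/2 2339/2500
4 2 8961/10000
5 5/2 1087/1250
6 3 8357/10000
7 7/2 829/1000
DF(1y) = 2451/2500 ≈ 0.980400

step 1 [0.5y] bond c/2=31/800: DF=(1021299/1000000 − 31/800·(0))/(1+31/800) = 1229/1250 ≈ 0.983200
step 2 [1y] zero: DF = P = 2451/2500 ≈ 0.980400
step 3 [1.5y] bond c/2=11/400: DF=(31729/31250 − 11/400·(0.983200+0.980400))/(1+11/400) = 2339/2500 ≈ 0.935600
step 4 [2y] swap r/2=1039/37953: DF=(1 − 1039/37953·(0.983200+0.980400+0.935600))/(1+1039/37953) = 8961/10000 ≈ 0.896100
step 5 [2.5y] bond c/2=1/25: DF=(264049/250000 − 1/25·(0.983200+0.980400+0.935600+0.896100))/(1+1/25) = 1087/1250 ≈ 0.869600
step 6 [3y] bond c/2=1/25: DF=(263931/250000 − 1/25·(0.983200+0.980400+0.935600+0.896100+0.869600))/(1+1/25) = 8357/10000 ≈ 0.835700
step 7 [3.5y] swap r/2=855/31648: DF=(1 − 855/31648·(0.983200+0.980400+0.935600+0.896100+0.869600+0.835700))/(1+855/31648) = 829/1000 ≈ 0.829000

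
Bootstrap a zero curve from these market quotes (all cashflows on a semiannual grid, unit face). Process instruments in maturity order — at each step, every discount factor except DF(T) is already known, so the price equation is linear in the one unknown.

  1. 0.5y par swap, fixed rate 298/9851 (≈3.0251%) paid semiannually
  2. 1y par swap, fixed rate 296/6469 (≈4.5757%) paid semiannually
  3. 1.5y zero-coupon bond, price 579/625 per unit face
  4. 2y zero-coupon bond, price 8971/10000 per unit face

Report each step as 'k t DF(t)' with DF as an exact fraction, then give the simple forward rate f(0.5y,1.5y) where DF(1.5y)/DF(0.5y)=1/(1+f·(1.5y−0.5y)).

1 1/2 9851/10000
2 1 2389/2500
3 3/2 579/625
4 2 8971/10000
f(0.5y,1.5y) = ((9851/10000)/(579/625) − 1)/(1) = 587/9264 ≈ 6.3364%

step 1 [0.5y] swap r/2=149/9851: DF=(1 − 149/9851·(0))/(1+149/9851) = 9851/10000 ≈ 0.985100
step 2 [1y] swap r/2=148/6469: DF=(1 − 148/6469·(0.985100))/(1+148/6469) = 2389/2500 ≈ 0.955600
step 3 [1.5y] zero: DF = P = 579/625 ≈ 0.926400
step 4 [2y] zero: DF = P = 8971/10000 ≈ 0.897100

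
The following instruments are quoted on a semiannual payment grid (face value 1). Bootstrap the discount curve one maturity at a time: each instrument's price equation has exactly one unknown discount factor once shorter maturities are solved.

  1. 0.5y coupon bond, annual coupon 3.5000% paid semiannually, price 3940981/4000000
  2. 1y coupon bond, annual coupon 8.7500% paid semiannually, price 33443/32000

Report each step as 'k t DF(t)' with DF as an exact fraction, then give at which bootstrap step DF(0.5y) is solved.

step 1 [0.5y] bond c/2=7/400: DF=(3940981/4000000 − 7/400·(0))/(1+7/400) = 9683/10000 ≈ 0.968300
step 2 [1y] bond c/2=7/160: DF=(33443/32000 − 7/160·(0.968300))/(1+7/160) = 9607/10000 ≈ 0.960700

1 1/2 9683/10000
2 1 9607/10000
DF(0.5y) is solved at step 1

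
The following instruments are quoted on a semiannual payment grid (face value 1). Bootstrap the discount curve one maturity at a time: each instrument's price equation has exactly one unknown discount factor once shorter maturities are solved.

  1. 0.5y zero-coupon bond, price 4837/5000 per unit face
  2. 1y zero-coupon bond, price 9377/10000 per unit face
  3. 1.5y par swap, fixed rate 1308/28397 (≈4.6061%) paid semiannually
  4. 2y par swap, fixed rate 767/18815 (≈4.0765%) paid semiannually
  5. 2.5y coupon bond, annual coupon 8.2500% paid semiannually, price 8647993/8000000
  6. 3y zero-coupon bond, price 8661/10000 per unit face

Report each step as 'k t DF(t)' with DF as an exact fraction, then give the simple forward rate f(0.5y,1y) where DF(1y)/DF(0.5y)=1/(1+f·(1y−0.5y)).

step 1 [0.5y] zero: DF = P = 4837/5000 ≈ 0.967400
step 2 [1y] zero: DF = P = 9377/10000 ≈ 0.937700
step 3 [1.5y] swap r/2=654/28397: DF=(1 − 654/28397·(0.967400+0.937700))/(1+654/28397) = 4673/5000 ≈ 0.934600
step 4 [2y] swap r/2=767/37630: DF=(1 − 767/37630·(0.967400+0.937700+0.934600))/(1+767/37630) = 9233/10000 ≈ 0.923300
step 5 [2.5y] bond c/2=33/800: DF=(8647993/8000000 − 33/800·(0.967400+0.937700+0.934600+0.923300))/(1+33/800) = 8891/10000 ≈ 0.889100
step 6 [3y] zero: DF = P = 8661/10000 ≈ 0.866100

1 1/2 4837/5000
2 1 9377/10000
3 3/2 4673/5000
4 2 9233/10000
5 5/2 8891/10000
6 3 8661/10000
f(0.5y,1y) = ((4837/5000)/(9377/10000) − 1)/(1/2) = 594/9377 ≈ 6.3346%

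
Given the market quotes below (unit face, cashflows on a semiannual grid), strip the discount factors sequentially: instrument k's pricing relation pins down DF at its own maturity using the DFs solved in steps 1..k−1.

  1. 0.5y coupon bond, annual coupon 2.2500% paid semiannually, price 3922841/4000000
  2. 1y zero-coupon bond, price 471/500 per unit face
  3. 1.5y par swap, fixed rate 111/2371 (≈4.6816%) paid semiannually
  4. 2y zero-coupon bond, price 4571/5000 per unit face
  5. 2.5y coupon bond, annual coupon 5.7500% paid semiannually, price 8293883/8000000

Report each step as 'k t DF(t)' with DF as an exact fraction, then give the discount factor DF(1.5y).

1 1/2 4849/5000
2 1 471/500
3 3/2 4667/5000
4 2 4571/5000
5 5/2 9027/10000
DF(1.5y) = 4667/5000 ≈ 0.933400

step 1 [0.5y] bond c/2=9/800: DF=(3922841/4000000 − 9/800·(0))/(1+9/800) = 4849/5000 ≈ 0.969800
step 2 [1y] zero: DF = P = 471/500 ≈ 0.942000
step 3 [1.5y] swap r/2=111/4742: DF=(1 − 111/4742·(0.969800+0.942000))/(1+111/4742) = 4667/5000 ≈ 0.933400
step 4 [2y] zero: DF = P = 4571/5000 ≈ 0.914200
step 5 [2.5y] bond c/2=23/800: DF=(8293883/8000000 − 23/800·(0.969800+0.942000+0.933400+0.914200))/(1+23/800) = 9027/10000 ≈ 0.902700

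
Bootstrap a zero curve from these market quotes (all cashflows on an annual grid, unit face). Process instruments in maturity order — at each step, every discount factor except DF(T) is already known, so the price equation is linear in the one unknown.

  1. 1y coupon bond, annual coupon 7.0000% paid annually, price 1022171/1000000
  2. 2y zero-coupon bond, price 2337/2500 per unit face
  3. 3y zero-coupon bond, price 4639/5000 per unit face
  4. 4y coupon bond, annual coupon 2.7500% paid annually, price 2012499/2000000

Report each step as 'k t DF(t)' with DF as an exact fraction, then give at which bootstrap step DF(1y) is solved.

1 1 9553/10000
2 2 2337/2500
3 3 4639/5000
4 4 9039/10000
DF(1y) is solved at step 1

step 1 [1y] bond c/1=7/100: DF=(1022171/1000000 − 7/100·(0))/(1+7/100) = 9553/10000 ≈ 0.955300
step 2 [2y] zero: DF = P = 2337/2500 ≈ 0.934800
step 3 [3y] zero: DF = P = 4639/5000 ≈ 0.927800
step 4 [4y] bond c/1=11/400: DF=(2012499/2000000 − 11/400·(0.955300+0.934800+0.927800))/(1+11/400) = 9039/10000 ≈ 0.903900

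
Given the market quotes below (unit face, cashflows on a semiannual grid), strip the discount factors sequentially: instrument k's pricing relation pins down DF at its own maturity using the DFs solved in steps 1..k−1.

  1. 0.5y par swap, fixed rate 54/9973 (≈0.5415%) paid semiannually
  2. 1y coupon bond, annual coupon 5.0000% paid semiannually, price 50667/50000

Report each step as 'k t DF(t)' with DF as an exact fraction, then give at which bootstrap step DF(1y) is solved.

1 1/2 9973/10000
2 1 9643/10000
DF(1y) is solved at step 2

step 1 [0.5y] swap r/2=27/9973: DF=(1 − 27/9973·(0))/(1+27/9973) = 9973/10000 ≈ 0.997300
step 2 [1y] bond c/2=1/40: DF=(50667/50000 − 1/40·(0.997300))/(1+1/40) = 9643/10000 ≈ 0.964300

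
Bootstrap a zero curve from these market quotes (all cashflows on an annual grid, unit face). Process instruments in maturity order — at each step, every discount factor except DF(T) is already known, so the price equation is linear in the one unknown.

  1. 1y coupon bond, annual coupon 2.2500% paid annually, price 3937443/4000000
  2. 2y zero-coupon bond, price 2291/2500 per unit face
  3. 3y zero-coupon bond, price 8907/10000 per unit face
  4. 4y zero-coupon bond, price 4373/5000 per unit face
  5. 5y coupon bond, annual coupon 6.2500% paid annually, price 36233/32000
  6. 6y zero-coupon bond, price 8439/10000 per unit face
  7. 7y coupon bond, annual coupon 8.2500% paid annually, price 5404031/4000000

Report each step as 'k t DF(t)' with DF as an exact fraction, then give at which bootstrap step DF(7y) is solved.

1 1 9627/10000
2 2 2291/2500
3 3 8907/10000
4 4 4373/5000
5 5 8513/10000
6 6 8439/10000
7 7 8411/10000
DF(7y) is solved at step 7

step 1 [1y] bond c/1=9/400: DF=(3937443/4000000 − 9/400·(0))/(1+9/400) = 9627/10000 ≈ 0.962700
step 2 [2y] zero: DF = P = 2291/2500 ≈ 0.916400
step 3 [3y] zero: DF = P = 8907/10000 ≈ 0.890700
step 4 [4y] zero: DF = P = 4373/5000 ≈ 0.874600
step 5 [5y] bond c/1=1/16: DF=(36233/32000 − 1/16·(0.962700+0.916400+0.890700+0.874600))/(1+1/16) = 8513/10000 ≈ 0.851300
step 6 [6y] zero: DF = P = 8439/10000 ≈ 0.843900
step 7 [7y] bond c/1=33/400: DF=(5404031/4000000 − 33/400·(0.962700+0.916400+0.890700+0.874600+0.851300+0.843900))/(1+33/400) = 8411/10000 ≈ 0.841100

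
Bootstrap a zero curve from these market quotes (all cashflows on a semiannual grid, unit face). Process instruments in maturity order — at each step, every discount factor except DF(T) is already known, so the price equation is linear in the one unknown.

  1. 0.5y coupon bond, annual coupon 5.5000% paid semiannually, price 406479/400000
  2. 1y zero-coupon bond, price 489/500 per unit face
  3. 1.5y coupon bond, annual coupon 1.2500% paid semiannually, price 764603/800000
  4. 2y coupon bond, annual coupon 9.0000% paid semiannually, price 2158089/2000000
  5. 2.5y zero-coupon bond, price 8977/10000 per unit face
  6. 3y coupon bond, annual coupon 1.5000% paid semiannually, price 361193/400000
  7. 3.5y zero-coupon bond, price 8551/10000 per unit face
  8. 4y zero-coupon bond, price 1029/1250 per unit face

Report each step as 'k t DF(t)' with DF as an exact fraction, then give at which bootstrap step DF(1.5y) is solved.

1 1/2 989/1000
2 1 489/500
3 3/2 586/625
4 2 363/400
5 5/2 8977/10000
6 3 2153/2500
7 7/2 8551/10000
8 4 1029/1250
DF(1.5y) is solved at step 3

step 1 [0.5y] bond c/2=11/400: DF=(406479/400000 − 11/400·(0))/(1+11/400) = 989/1000 ≈ 0.989000
step 2 [1y] zero: DF = P = 489/500 ≈ 0.978000
step 3 [1.5y] bond c/2=1/160: DF=(764603/800000 − 1/160·(0.989000+0.978000))/(1+1/160) = 586/625 ≈ 0.937600
step 4 [2y] bond c/2=9/200: DF=(2158089/2000000 − 9/200·(0.989000+0.978000+0.937600))/(1+9/200) = 363/400 ≈ 0.907500
step 5 [2.5y] zero: DF = P = 8977/10000 ≈ 0.897700
step 6 [3y] bond c/2=3/400: DF=(361193/400000 − 3/400·(0.989000+0.978000+0.937600+0.907500+0.897700))/(1+3/400) = 2153/2500 ≈ 0.861200
step 7 [3.5y] zero: DF = P = 8551/10000 ≈ 0.855100
step 8 [4y] zero: DF = P = 1029/1250 ≈ 0.823200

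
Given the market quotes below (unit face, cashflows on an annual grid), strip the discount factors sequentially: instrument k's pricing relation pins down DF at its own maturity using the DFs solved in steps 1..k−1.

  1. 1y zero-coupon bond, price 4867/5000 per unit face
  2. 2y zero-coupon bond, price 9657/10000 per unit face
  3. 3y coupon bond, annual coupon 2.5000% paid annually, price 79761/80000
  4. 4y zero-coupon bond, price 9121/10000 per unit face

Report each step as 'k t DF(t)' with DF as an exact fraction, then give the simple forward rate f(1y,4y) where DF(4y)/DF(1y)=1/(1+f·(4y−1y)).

1 1 4867/5000
2 2 9657/10000
3 3 4627/5000
4 4 9121/10000
f(1y,4y) = ((4867/5000)/(9121/10000) − 1)/(3) = 613/27363 ≈ 2.2403%

step 1 [1y] zero: DF = P = 4867/5000 ≈ 0.973400
step 2 [2y] zero: DF = P = 9657/10000 ≈ 0.965700
step 3 [3y] bond c/1=1/40: DF=(79761/80000 − 1/40·(0.973400+0.965700))/(1+1/40) = 4627/5000 ≈ 0.925400
step 4 [4y] zero: DF = P = 9121/10000 ≈ 0.912100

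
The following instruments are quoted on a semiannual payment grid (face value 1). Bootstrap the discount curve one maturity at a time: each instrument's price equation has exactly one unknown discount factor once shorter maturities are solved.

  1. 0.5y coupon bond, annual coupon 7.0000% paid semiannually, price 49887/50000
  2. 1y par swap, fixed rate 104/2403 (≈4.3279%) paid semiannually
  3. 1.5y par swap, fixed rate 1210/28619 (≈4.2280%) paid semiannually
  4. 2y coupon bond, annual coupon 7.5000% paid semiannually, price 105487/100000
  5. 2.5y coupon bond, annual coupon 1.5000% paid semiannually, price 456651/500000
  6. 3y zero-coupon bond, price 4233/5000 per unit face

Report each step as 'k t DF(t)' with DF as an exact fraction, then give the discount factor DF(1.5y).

1 1/2 241/250
2 1 599/625
3 3/2 1879/2000
4 2 9133/10000
5 5/2 549/625
6 3 4233/5000
DF(1.5y) = 1879/2000 ≈ 0.939500

step 1 [0.5y] bond c/2=7/200: DF=(49887/50000 − 7/200·(0))/(1+7/200) = 241/250 ≈ 0.964000
step 2 [1y] swap r/2=52/2403: DF=(1 − 52/2403·(0.964000))/(1+52/2403) = 599/625 ≈ 0.958400
step 3 [1.5y] swap r/2=605/28619: DF=(1 − 605/28619·(0.964000+0.958400))/(1+605/28619) = 1879/2000 ≈ 0.939500
step 4 [2y] bond c/2=3/80: DF=(105487/100000 − 3/80·(0.964000+0.958400+0.939500))/(1+3/80) = 9133/10000 ≈ 0.913300
step 5 [2.5y] bond c/2=3/400: DF=(456651/500000 − 3/400·(0.964000+0.958400+0.939500+0.913300))/(1+3/400) = 549/625 ≈ 0.878400
step 6 [3y] zero: DF = P = 4233/5000 ≈ 0.846600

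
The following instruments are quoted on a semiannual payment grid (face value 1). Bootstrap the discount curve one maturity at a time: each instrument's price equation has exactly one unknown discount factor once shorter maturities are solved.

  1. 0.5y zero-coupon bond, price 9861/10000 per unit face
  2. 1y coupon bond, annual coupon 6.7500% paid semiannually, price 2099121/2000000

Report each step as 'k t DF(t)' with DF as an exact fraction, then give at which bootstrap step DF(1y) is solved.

step 1 [0.5y] zero: DF = P = 9861/10000 ≈ 0.986100
step 2 [1y] bond c/2=27/800: DF=(2099121/2000000 − 27/800·(0.986100))/(1+27/800) = 9831/10000 ≈ 0.983100

1 1/2 9861/10000
2 1 9831/10000
DF(1y) is solved at step 2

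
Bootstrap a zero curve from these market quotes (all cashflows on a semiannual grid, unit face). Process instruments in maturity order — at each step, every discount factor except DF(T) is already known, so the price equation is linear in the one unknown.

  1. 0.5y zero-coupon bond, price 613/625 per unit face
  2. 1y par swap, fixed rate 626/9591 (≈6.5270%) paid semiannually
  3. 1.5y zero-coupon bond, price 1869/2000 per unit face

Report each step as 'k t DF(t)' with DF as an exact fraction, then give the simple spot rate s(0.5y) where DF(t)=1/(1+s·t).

1 1/2 613/625
2 1 4687/5000
3 3/2 1869/2000
s(0.5y) = (1/(613/625) − 1)/(1/2) = 24/613 ≈ 3.9152%

step 1 [0.5y] zero: DF = P = 613/625 ≈ 0.980800
step 2 [1y] swap r/2=313/9591: DF=(1 − 313/9591·(0.980800))/(1+313/9591) = 4687/5000 ≈ 0.937400
step 3 [1.5y] zero: DF = P = 1869/2000 ≈ 0.934500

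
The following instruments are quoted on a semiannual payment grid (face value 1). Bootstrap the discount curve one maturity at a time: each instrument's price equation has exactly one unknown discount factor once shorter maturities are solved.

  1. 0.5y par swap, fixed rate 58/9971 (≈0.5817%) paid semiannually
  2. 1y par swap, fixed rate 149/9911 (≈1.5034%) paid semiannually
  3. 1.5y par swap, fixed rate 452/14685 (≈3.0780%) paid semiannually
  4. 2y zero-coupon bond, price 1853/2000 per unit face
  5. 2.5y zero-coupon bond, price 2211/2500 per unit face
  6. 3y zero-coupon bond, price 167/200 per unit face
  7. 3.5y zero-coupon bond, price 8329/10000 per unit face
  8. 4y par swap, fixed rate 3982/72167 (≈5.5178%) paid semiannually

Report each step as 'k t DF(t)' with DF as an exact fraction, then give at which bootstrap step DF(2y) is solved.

step 1 [0.5y] swap r/2=29/9971: DF=(1 − 29/9971·(0))/(1+29/9971) = 9971/10000 ≈ 0.997100
step 2 [1y] swap r/2=149/19822: DF=(1 − 149/19822·(0.997100))/(1+149/19822) = 9851/10000 ≈ 0.985100
step 3 [1.5y] swap r/2=226/14685: DF=(1 − 226/14685·(0.997100+0.985100))/(1+226/14685) = 2387/2500 ≈ 0.954800
step 4 [2y] zero: DF = P = 1853/2000 ≈ 0.926500
step 5 [2.5y] zero: DF = P = 2211/2500 ≈ 0.884400
step 6 [3y] zero: DF = P = 167/200 ≈ 0.835000
step 7 [3.5y] zero: DF = P = 8329/10000 ≈ 0.832900
step 8 [4y] swap r/2=1991/72167: DF=(1 − 1991/72167·(0.997100+0.985100+0.954800+0.926500+0.884400+0.835000+0.832900))/(1+1991/72167) = 8009/10000 ≈ 0.800900

1 1/2 9971/10000
2 1 9851/10000
3 3/2 2387/2500
4 2 1853/2000
5 5/2 2211/2500
6 3 167/200
7 7/2 8329/10000
8 4 8009/10000
DF(2y) is solved at step 4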